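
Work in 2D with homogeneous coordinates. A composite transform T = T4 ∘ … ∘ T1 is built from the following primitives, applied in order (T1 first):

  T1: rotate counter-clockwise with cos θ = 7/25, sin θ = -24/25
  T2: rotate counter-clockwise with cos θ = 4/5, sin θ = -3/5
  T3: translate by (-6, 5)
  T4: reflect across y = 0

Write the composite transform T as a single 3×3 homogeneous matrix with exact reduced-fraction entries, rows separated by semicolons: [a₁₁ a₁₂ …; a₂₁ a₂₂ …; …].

T1 = [7/25 24/25 0; -24/25 7/25 0; 0 0 1]
T2·T1 = [-44/125 117/125 0; -117/125 -44/125 0; 0 0 1]
T3·…·T1 = [-44/125 117/125 -6; -117/125 -44/125 5; 0 0 1]
T4·…·T1 = [-44/125 117/125 -6; 117/125 44/125 -5; 0 0 1]

T = [-44/125 117/125 -6; 117/125 44/125 -5; 0 0 1]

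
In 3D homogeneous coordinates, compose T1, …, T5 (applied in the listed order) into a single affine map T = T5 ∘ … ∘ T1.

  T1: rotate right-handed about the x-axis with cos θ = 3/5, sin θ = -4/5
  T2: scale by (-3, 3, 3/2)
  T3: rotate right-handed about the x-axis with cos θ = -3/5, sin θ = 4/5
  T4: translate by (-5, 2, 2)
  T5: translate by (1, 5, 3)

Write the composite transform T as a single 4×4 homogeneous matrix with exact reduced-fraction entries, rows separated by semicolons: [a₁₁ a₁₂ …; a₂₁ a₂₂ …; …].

T1 = [1 0 0 0; 0 3/5 4/5 0; 0 -4/5 3/5 0; 0 0 0 1]
T2·T1 = [-3 0 0 0; 0 9/5 12/5 0; 0 -6/5 9/10 0; 0 0 0 1]
T3·…·T1 = [-3 0 0 0; 0 -3/25 -54/25 0; 0 54/25 69/50 0; 0 0 0 1]
T4·…·T1 = [-3 0 0 -5; 0 -3/25 -54/25 2; 0 54/25 69/50 2; 0 0 0 1]
T5·…·T1 = [-3 0 0 -4; 0 -3/25 -54/25 7; 0 54/25 69/50 5; 0 0 0 1]

T = [-3 0 0 -4; 0 -3/25 -54/25 7; 0 54/25 69/50 5; 0 0 0 1]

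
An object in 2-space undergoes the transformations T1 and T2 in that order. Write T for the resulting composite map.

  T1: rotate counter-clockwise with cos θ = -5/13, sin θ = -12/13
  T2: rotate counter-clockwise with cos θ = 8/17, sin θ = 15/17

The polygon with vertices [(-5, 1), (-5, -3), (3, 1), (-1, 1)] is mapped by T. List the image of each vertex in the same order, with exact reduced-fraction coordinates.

image vertices: (-529/221, 995/221), (-1213/221, 435/221), (591/221, -373/221), (31/221, 311/221)

T1 rotate counter-clockwise with cos θ = -5/13, sin θ = -12/13: (-5, 1) → (37/13, 55/13); (-5, -3) → (-11/13, 75/13); (3, 1) → (-3/13, -41/13); (-1, 1) → (17/13, 7/13)
T2 rotate counter-clockwise with cos θ = 8/17, sin θ = 15/17: (37/13, 55/13) → (-529/221, 995/221); (-11/13, 75/13) → (-1213/221, 435/221); (-3/13, -41/13) → (591/221, -373/221); (17/13, 7/13) → (31/221, 311/221)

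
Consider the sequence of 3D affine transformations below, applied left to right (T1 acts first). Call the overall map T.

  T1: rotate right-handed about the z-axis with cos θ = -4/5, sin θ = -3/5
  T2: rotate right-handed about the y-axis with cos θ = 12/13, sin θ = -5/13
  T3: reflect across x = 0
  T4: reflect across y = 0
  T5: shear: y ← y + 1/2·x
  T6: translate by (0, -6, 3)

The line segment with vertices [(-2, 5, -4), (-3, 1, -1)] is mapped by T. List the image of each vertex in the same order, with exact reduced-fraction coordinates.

image vertices: (-376/65, -396/65, 14/13), (-41/13, -223/26, 42/13)

T1 rotate right-handed about the z-axis with cos θ = -4/5, sin θ = -3/5: (-2, 5, -4) → (23/5, -14/5, -4); (-3, 1, -1) → (3, 1, -1)
T2 rotate right-handed about the y-axis with cos θ = 12/13, sin θ = -5/13: (23/5, -14/5, -4) → (376/65, -14/5, -25/13); (3, 1, -1) → (41/13, 1, 3/13)
T3 reflect across x = 0: (376/65, -14/5, -25/13) → (-376/65, -14/5, -25/13); (41/13, 1, 3/13) → (-41/13, 1, 3/13)
T4 reflect across y = 0: (-376/65, -14/5, -25/13) → (-376/65, 14/5, -25/13); (-41/13, 1, 3/13) → (-41/13, -1, 3/13)
T5 shear: y ← y + 1/2·x: (-376/65, 14/5, -25/13) → (-376/65, -6/65, -25/13); (-41/13, -1, 3/13) → (-41/13, -67/26, 3/13)
T6 translate by (0, -6, 3): (-376/65, -6/65, -25/13) → (-376/65, -396/65, 14/13); (-41/13, -67/26, 3/13) → (-41/13, -223/26, 42/13)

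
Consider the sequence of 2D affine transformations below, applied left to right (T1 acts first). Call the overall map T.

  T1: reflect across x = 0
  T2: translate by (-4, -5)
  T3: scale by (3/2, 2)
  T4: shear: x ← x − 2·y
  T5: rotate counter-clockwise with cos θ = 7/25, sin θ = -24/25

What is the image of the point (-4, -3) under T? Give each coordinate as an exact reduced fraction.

T1 reflect across x = 0: (-4, -3) → (4, -3)
T2 translate by (-4, -5): (4, -3) → (0, -8)
T3 scale by (3/2, 2): (0, -8) → (0, -16)
T4 shear: x ← x − 2·y: (0, -16) → (32, -16)
T5 rotate counter-clockwise with cos θ = 7/25, sin θ = -24/25: (32, -16) → (-32/5, -176/5)

T(p) = (-32/5, -176/5)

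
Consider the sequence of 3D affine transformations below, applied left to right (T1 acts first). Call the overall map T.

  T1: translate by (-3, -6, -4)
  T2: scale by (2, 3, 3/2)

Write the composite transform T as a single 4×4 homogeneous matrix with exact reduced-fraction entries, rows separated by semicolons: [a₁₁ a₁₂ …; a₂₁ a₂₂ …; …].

T = [2 0 0 -6; 0 3 0 -18; 0 0 3/2 -6; 0 0 0 1]

T1 = [1 0 0 -3; 0 1 0 -6; 0 0 1 -4; 0 0 0 1]
T2·T1 = [2 0 0 -6; 0 3 0 -18; 0 0 3/2 -6; 0 0 0 1]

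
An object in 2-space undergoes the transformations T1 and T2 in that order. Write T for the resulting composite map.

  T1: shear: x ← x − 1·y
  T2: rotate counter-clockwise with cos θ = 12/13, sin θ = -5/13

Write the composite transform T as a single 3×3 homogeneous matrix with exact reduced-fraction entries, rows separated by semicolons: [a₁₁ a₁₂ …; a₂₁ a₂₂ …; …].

T1 = [1 -1 0; 0 1 0; 0 0 1]
T2·T1 = [12/13 -7/13 0; -5/13 17/13 0; 0 0 1]

T = [12/13 -7/13 0; -5/13 17/13 0; 0 0 1]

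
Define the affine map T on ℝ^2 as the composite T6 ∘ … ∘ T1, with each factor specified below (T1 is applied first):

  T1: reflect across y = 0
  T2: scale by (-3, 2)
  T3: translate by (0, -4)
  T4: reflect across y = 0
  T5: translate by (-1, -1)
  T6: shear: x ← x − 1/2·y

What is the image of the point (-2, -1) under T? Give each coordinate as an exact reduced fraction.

T1 reflect across y = 0: (-2, -1) → (-2, 1)
T2 scale by (-3, 2): (-2, 1) → (6, 2)
T3 translate by (0, -4): (6, 2) → (6, -2)
T4 reflect across y = 0: (6, -2) → (6, 2)
T5 translate by (-1, -1): (6, 2) → (5, 1)
T6 shear: x ← x − 1/2·y: (5, 1) → (9/2, 1)

T(p) = (9/2, 1)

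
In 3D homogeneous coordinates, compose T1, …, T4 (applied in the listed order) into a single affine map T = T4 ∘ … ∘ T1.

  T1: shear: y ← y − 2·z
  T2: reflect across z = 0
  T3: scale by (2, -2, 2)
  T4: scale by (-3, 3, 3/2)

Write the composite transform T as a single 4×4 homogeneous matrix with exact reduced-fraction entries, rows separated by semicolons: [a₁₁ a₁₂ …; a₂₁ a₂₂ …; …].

T1 = [1 0 0 0; 0 1 -2 0; 0 0 1 0; 0 0 0 1]
T2·T1 = [1 0 0 0; 0 1 -2 0; 0 0 -1 0; 0 0 0 1]
T3·…·T1 = [2 0 0 0; 0 -2 4 0; 0 0 -2 0; 0 0 0 1]
T4·…·T1 = [-6 0 0 0; 0 -6 12 0; 0 0 -3 0; 0 0 0 1]

T = [-6 0 0 0; 0 -6 12 0; 0 0 -3 0; 0 0 0 1]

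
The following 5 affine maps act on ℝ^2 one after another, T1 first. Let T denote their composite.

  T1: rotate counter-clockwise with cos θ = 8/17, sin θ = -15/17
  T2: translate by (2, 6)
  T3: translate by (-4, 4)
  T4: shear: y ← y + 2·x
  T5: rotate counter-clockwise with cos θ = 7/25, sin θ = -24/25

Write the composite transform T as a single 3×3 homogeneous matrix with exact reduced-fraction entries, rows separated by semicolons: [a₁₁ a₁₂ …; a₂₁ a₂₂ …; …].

T = [16/85 1017/425 26/5; -37/85 -94/425 18/5; 0 0 1]

T1 = [8/17 15/17 0; -15/17 8/17 0; 0 0 1]
T2·T1 = [8/17 15/17 2; -15/17 8/17 6; 0 0 1]
T3·…·T1 = [8/17 15/17 -2; -15/17 8/17 10; 0 0 1]
T4·…·T1 = [8/17 15/17 -2; 1/17 38/17 6; 0 0 1]
T5·…·T1 = [16/85 1017/425 26/5; -37/85 -94/425 18/5; 0 0 1]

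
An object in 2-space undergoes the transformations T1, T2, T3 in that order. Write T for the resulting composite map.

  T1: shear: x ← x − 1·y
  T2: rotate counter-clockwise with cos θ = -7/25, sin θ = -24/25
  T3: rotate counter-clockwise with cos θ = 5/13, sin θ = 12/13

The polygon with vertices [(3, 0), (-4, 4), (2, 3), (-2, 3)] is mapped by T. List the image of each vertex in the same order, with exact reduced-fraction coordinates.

image vertices: (759/325, -612/325), (-1208/325, 2644/325), (359/325, 963/325), (-653/325, 1779/325)

T1 shear: x ← x − 1·y: (3, 0) → (3, 0); (-4, 4) → (-8, 4); (2, 3) → (-1, 3); (-2, 3) → (-5, 3)
T2 rotate counter-clockwise with cos θ = -7/25, sin θ = -24/25: (3, 0) → (-21/25, -72/25); (-8, 4) → (152/25, 164/25); (-1, 3) → (79/25, 3/25); (-5, 3) → (107/25, 99/25)
T3 rotate counter-clockwise with cos θ = 5/13, sin θ = 12/13: (-21/25, -72/25) → (759/325, -612/325); (152/25, 164/25) → (-1208/325, 2644/325); (79/25, 3/25) → (359/325, 963/325); (107/25, 99/25) → (-653/325, 1779/325)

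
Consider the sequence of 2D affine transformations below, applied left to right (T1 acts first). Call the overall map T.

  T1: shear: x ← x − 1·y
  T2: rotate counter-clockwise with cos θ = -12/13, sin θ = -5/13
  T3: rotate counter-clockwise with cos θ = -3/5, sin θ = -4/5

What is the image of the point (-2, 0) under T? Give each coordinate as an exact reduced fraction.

T(p) = (-32/65, -126/65)

T1 shear: x ← x − 1·y: (-2, 0) → (-2, 0)
T2 rotate counter-clockwise with cos θ = -12/13, sin θ = -5/13: (-2, 0) → (24/13, 10/13)
T3 rotate counter-clockwise with cos θ = -3/5, sin θ = -4/5: (24/13, 10/13) → (-32/65, -126/65)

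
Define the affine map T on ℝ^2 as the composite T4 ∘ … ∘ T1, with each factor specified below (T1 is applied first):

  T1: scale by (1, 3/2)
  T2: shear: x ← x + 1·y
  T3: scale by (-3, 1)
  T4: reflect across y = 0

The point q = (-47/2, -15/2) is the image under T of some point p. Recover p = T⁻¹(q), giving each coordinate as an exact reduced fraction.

p = (1/3, 5)

T1 = [1 0 0; 0 3/2 0; 0 0 1]
T2·T1 = [1 3/2 0; 0 3/2 0; 0 0 1]
T3·…·T1 = [-3 -9/2 0; 0 3/2 0; 0 0 1]
T4·…·T1 = [-3 -9/2 0; 0 -3/2 0; 0 0 1]
det M = 9/2; M⁻¹ = [-1/3 1 0; 0 -2/3 0; 0 0 1]
M⁻¹ · (-47/2, -15/2)ᵀ = (1/3, 5)ᵀ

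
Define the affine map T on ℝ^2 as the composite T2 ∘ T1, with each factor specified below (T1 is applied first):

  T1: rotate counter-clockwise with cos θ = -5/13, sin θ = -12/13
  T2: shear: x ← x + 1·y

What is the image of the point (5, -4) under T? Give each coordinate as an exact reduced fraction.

T1 rotate counter-clockwise with cos θ = -5/13, sin θ = -12/13: (5, -4) → (-73/13, -40/13)
T2 shear: x ← x + 1·y: (-73/13, -40/13) → (-113/13, -40/13)

T(p) = (-113/13, -40/13)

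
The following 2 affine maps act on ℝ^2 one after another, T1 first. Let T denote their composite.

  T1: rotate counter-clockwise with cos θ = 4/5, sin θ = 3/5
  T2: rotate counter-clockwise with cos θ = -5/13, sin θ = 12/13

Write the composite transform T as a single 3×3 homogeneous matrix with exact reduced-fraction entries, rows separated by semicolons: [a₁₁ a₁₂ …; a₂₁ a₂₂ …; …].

T1 = [4/5 -3/5 0; 3/5 4/5 0; 0 0 1]
T2·T1 = [-56/65 -33/65 0; 33/65 -56/65 0; 0 0 1]

T = [-56/65 -33/65 0; 33/65 -56/65 0; 0 0 1]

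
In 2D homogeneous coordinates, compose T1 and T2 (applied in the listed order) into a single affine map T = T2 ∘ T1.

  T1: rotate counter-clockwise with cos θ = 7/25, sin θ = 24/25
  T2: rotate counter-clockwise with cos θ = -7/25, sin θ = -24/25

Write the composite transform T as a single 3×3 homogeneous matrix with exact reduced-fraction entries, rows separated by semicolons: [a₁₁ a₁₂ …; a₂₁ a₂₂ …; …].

T1 = [7/25 -24/25 0; 24/25 7/25 0; 0 0 1]
T2·T1 = [527/625 336/625 0; -336/625 527/625 0; 0 0 1]

T = [527/625 336/625 0; -336/625 527/625 0; 0 0 1]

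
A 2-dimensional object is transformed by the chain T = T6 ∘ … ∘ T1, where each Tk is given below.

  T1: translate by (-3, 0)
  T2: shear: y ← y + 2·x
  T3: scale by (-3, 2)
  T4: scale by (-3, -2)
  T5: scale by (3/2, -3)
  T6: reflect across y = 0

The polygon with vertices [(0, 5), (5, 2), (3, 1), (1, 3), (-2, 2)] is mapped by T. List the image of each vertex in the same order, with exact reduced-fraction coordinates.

T1 translate by (-3, 0): (0, 5) → (-3, 5); (5, 2) → (2, 2); (3, 1) → (0, 1); (1, 3) → (-2, 3); (-2, 2) → (-5, 2)
T2 shear: y ← y + 2·x: (-3, 5) → (-3, -1); (2, 2) → (2, 6); (0, 1) → (0, 1); (-2, 3) → (-2, -1); (-5, 2) → (-5, -8)
T3 scale by (-3, 2): (-3, -1) → (9, -2); (2, 6) → (-6, 12); (0, 1) → (0, 2); (-2, -1) → (6, -2); (-5, -8) → (15, -16)
T4 scale by (-3, -2): (9, -2) → (-27, 4); (-6, 12) → (18, -24); (0, 2) → (0, -4); (6, -2) → (-18, 4); (15, -16) → (-45, 32)
T5 scale by (3/2, -3): (-27, 4) → (-81/2, -12); (18, -24) → (27, 72); (0, -4) → (0, 12); (-18, 4) → (-27, -12); (-45, 32) → (-135/2, -96)
T6 reflect across y = 0: (-81/2, -12) → (-81/2, 12); (27, 72) → (27, -72); (0, 12) → (0, -12); (-27, -12) → (-27, 12); (-135/2, -96) → (-135/2, 96)

image vertices: (-81/2, 12), (27, -72), (0, -12), (-27, 12), (-135/2, 96)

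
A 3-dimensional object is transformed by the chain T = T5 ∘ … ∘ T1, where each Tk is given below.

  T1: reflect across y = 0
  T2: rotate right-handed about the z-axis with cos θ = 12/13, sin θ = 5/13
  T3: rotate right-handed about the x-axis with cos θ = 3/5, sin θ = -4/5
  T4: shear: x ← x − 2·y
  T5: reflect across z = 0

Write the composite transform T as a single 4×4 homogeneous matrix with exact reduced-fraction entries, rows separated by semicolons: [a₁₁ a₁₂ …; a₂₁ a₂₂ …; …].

T = [6/13 97/65 -8/5 0; 3/13 -36/65 4/5 0; 4/13 -48/65 -3/5 0; 0 0 0 1]

T1 = [1 0 0 0; 0 -1 0 0; 0 0 1 0; 0 0 0 1]
T2·T1 = [12/13 5/13 0 0; 5/13 -12/13 0 0; 0 0 1 0; 0 0 0 1]
T3·…·T1 = [12/13 5/13 0 0; 3/13 -36/65 4/5 0; -4/13 48/65 3/5 0; 0 0 0 1]
T4·…·T1 = [6/13 97/65 -8/5 0; 3/13 -36/65 4/5 0; -4/13 48/65 3/5 0; 0 0 0 1]
T5·…·T1 = [6/13 97/65 -8/5 0; 3/13 -36/65 4/5 0; 4/13 -48/65 -3/5 0; 0 0 0 1]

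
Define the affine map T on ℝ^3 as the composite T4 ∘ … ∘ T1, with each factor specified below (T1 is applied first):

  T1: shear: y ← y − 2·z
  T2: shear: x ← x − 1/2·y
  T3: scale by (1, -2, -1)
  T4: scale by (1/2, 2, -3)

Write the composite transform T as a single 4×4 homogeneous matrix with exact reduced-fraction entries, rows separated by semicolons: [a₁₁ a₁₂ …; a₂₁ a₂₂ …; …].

T1 = [1 0 0 0; 0 1 -2 0; 0 0 1 0; 0 0 0 1]
T2·T1 = [1 -1/2 1 0; 0 1 -2 0; 0 0 1 0; 0 0 0 1]
T3·…·T1 = [1 -1/2 1 0; 0 -2 4 0; 0 0 -1 0; 0 0 0 1]
T4·…·T1 = [1/2 -1/4 1/2 0; 0 -4 8 0; 0 0 3 0; 0 0 0 1]

T = [1/2 -1/4 1/2 0; 0 -4 8 0; 0 0 3 0; 0 0 0 1]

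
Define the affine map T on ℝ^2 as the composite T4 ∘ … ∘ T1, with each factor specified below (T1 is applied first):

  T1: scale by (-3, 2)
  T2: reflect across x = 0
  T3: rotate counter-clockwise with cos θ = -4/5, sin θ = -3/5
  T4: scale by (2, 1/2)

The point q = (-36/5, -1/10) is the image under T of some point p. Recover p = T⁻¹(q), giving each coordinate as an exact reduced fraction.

p = (1, -1)

T1 = [-3 0 0; 0 2 0; 0 0 1]
T2·T1 = [3 0 0; 0 2 0; 0 0 1]
T3·…·T1 = [-12/5 6/5 0; -9/5 -8/5 0; 0 0 1]
T4·…·T1 = [-24/5 12/5 0; -9/10 -4/5 0; 0 0 1]
det M = 6; M⁻¹ = [-2/15 -2/5 0; 3/20 -4/5 0; 0 0 1]
M⁻¹ · (-36/5, -1/10)ᵀ = (1, -1)ᵀ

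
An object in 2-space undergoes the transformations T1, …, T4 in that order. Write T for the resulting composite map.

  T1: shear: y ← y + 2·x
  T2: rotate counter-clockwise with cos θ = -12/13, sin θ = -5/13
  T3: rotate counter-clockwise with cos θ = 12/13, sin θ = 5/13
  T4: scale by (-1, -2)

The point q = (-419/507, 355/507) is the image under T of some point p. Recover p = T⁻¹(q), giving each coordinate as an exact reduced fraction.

T1 = [1 0 0; 2 1 0; 0 0 1]
T2·T1 = [-2/13 5/13 0; -29/13 -12/13 0; 0 0 1]
T3·…·T1 = [121/169 120/169 0; -358/169 -119/169 0; 0 0 1]
T4·…·T1 = [-121/169 -120/169 0; 716/169 238/169 0; 0 0 1]
det M = 2; M⁻¹ = [119/169 60/169 0; -358/169 -121/338 0; 0 0 1]
M⁻¹ · (-419/507, 355/507)ᵀ = (-1/3, 3/2)ᵀ

p = (-1/3, 3/2)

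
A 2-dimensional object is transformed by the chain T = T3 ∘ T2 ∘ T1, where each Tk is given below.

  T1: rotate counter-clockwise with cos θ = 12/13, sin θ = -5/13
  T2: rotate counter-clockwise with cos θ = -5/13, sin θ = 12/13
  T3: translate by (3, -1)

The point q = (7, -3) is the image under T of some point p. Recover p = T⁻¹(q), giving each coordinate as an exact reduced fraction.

p = (-2, -4)

T1 = [12/13 5/13 0; -5/13 12/13 0; 0 0 1]
T2·T1 = [0 -1 0; 1 0 0; 0 0 1]
T3·…·T1 = [0 -1 3; 1 0 -1; 0 0 1]
det M = 1; M⁻¹ = [0 1 1; -1 0 3; 0 0 1]
M⁻¹ · (7, -3)ᵀ = (-2, -4)ᵀ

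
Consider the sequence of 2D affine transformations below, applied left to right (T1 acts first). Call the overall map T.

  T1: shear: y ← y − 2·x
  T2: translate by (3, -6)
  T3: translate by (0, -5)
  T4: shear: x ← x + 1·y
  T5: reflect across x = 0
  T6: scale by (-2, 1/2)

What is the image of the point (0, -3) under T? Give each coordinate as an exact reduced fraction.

T1 shear: y ← y − 2·x: (0, -3) → (0, -3)
T2 translate by (3, -6): (0, -3) → (3, -9)
T3 translate by (0, -5): (3, -9) → (3, -14)
T4 shear: x ← x + 1·y: (3, -14) → (-11, -14)
T5 reflect across x = 0: (-11, -14) → (11, -14)
T6 scale by (-2, 1/2): (11, -14) → (-22, -7)

T(p) = (-22, -7)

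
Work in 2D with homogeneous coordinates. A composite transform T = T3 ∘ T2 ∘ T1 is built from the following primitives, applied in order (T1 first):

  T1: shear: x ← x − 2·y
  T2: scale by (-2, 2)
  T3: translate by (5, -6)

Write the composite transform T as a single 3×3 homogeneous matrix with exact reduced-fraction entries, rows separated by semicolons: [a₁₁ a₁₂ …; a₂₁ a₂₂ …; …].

T1 = [1 -2 0; 0 1 0; 0 0 1]
T2·T1 = [-2 4 0; 0 2 0; 0 0 1]
T3·…·T1 = [-2 4 5; 0 2 -6; 0 0 1]

T = [-2 4 5; 0 2 -6; 0 0 1]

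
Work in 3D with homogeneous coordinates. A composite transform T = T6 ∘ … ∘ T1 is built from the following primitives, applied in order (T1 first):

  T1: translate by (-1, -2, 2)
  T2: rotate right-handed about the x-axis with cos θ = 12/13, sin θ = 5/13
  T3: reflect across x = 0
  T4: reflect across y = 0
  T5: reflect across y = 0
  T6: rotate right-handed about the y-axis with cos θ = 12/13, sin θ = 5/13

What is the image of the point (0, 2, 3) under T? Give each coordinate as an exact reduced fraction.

T1 translate by (-1, -2, 2): (0, 2, 3) → (-1, 0, 5)
T2 rotate right-handed about the x-axis with cos θ = 12/13, sin θ = 5/13: (-1, 0, 5) → (-1, -25/13, 60/13)
T3 reflect across x = 0: (-1, -25/13, 60/13) → (1, -25/13, 60/13)
T4 reflect across y = 0: (1, -25/13, 60/13) → (1, 25/13, 60/13)
T5 reflect across y = 0: (1, 25/13, 60/13) → (1, -25/13, 60/13)
T6 rotate right-handed about the y-axis with cos θ = 12/13, sin θ = 5/13: (1, -25/13, 60/13) → (456/169, -25/13, 655/169)

T(p) = (456/169, -25/13, 655/169)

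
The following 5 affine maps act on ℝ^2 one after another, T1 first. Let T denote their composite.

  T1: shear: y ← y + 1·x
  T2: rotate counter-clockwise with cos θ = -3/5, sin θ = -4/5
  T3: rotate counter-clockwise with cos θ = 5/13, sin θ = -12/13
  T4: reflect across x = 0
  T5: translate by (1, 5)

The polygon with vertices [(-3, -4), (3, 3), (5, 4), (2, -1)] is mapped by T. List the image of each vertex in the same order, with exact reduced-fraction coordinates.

image vertices: (-236/65, 718/65), (70/13, -1/13), (524/65, -162/65), (207/65, 294/65)

T1 shear: y ← y + 1·x: (-3, -4) → (-3, -7); (3, 3) → (3, 6); (5, 4) → (5, 9); (2, -1) → (2, 1)
T2 rotate counter-clockwise with cos θ = -3/5, sin θ = -4/5: (-3, -7) → (-19/5, 33/5); (3, 6) → (3, -6); (5, 9) → (21/5, -47/5); (2, 1) → (-2/5, -11/5)
T3 rotate counter-clockwise with cos θ = 5/13, sin θ = -12/13: (-19/5, 33/5) → (301/65, 393/65); (3, -6) → (-57/13, -66/13); (21/5, -47/5) → (-459/65, -487/65); (-2/5, -11/5) → (-142/65, -31/65)
T4 reflect across x = 0: (301/65, 393/65) → (-301/65, 393/65); (-57/13, -66/13) → (57/13, -66/13); (-459/65, -487/65) → (459/65, -487/65); (-142/65, -31/65) → (142/65, -31/65)
T5 translate by (1, 5): (-301/65, 393/65) → (-236/65, 718/65); (57/13, -66/13) → (70/13, -1/13); (459/65, -487/65) → (524/65, -162/65); (142/65, -31/65) → (207/65, 294/65)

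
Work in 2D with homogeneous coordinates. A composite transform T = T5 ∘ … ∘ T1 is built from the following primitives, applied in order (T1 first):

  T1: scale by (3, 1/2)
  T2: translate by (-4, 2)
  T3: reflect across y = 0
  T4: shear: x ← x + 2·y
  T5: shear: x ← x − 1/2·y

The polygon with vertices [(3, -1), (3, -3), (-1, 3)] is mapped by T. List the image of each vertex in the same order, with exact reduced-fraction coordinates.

T1 scale by (3, 1/2): (3, -1) → (9, -1/2); (3, -3) → (9, -3/2); (-1, 3) → (-3, 3/2)
T2 translate by (-4, 2): (9, -1/2) → (5, 3/2); (9, -3/2) → (5, 1/2); (-3, 3/2) → (-7, 7/2)
T3 reflect across y = 0: (5, 3/2) → (5, -3/2); (5, 1/2) → (5, -1/2); (-7, 7/2) → (-7, -7/2)
T4 shear: x ← x + 2·y: (5, -3/2) → (2, -3/2); (5, -1/2) → (4, -1/2); (-7, -7/2) → (-14, -7/2)
T5 shear: x ← x − 1/2·y: (2, -3/2) → (11/4, -3/2); (4, -1/2) → (17/4, -1/2); (-14, -7/2) → (-49/4, -7/2)

image vertices: (11/4, -3/2), (17/4, -1/2), (-49/4, -7/2)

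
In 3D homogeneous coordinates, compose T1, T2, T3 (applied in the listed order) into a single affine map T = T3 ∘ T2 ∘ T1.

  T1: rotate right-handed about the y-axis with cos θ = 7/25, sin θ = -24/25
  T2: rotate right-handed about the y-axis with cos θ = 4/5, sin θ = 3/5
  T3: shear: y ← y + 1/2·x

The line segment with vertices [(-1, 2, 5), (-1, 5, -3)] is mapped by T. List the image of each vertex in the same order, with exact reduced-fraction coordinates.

T1 rotate right-handed about the y-axis with cos θ = 7/25, sin θ = -24/25: (-1, 2, 5) → (-127/25, 2, 11/25); (-1, 5, -3) → (13/5, 5, -9/5)
T2 rotate right-handed about the y-axis with cos θ = 4/5, sin θ = 3/5: (-127/25, 2, 11/25) → (-19/5, 2, 17/5); (13/5, 5, -9/5) → (1, 5, -3)
T3 shear: y ← y + 1/2·x: (-19/5, 2, 17/5) → (-19/5, 1/10, 17/5); (1, 5, -3) → (1, 11/2, -3)

image vertices: (-19/5, 1/10, 17/5), (1, 11/2, -3)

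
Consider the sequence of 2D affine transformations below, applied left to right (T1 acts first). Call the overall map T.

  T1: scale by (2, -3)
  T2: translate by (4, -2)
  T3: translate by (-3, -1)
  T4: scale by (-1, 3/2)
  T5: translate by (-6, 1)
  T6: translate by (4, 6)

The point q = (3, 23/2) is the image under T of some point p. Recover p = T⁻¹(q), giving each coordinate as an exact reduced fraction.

T1 = [2 0 0; 0 -3 0; 0 0 1]
T2·T1 = [2 0 4; 0 -3 -2; 0 0 1]
T3·…·T1 = [2 0 1; 0 -3 -3; 0 0 1]
T4·…·T1 = [-2 0 -1; 0 -9/2 -9/2; 0 0 1]
T5·…·T1 = [-2 0 -7; 0 -9/2 -7/2; 0 0 1]
T6·…·T1 = [-2 0 -3; 0 -9/2 5/2; 0 0 1]
det M = 9; M⁻¹ = [-1/2 0 -3/2; 0 -2/9 5/9; 0 0 1]
M⁻¹ · (3, 23/2)ᵀ = (-3, -2)ᵀ

p = (-3, -2)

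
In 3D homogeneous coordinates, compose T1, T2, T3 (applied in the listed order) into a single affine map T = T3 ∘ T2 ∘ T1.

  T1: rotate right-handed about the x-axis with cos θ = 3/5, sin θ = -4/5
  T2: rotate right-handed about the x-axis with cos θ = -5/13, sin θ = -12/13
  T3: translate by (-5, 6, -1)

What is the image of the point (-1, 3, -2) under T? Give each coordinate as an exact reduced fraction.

T1 rotate right-handed about the x-axis with cos θ = 3/5, sin θ = -4/5: (-1, 3, -2) → (-1, 1/5, -18/5)
T2 rotate right-handed about the x-axis with cos θ = -5/13, sin θ = -12/13: (-1, 1/5, -18/5) → (-1, -17/5, 6/5)
T3 translate by (-5, 6, -1): (-1, -17/5, 6/5) → (-6, 13/5, 1/5)

T(p) = (-6, 13/5, 1/5)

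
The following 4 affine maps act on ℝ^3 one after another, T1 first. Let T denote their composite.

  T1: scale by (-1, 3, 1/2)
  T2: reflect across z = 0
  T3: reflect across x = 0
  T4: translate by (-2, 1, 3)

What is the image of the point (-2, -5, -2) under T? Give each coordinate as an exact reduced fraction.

T(p) = (-4, -14, 4)

T1 scale by (-1, 3, 1/2): (-2, -5, -2) → (2, -15, -1)
T2 reflect across z = 0: (2, -15, -1) → (2, -15, 1)
T3 reflect across x = 0: (2, -15, 1) → (-2, -15, 1)
T4 translate by (-2, 1, 3): (-2, -15, 1) → (-4, -14, 4)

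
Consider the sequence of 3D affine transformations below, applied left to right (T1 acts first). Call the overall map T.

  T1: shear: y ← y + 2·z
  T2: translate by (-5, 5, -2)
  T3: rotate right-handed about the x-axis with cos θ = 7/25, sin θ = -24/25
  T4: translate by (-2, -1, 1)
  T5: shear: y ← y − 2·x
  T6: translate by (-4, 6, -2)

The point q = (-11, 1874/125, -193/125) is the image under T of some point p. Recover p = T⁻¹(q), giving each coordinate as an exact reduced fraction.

T1 = [1 0 0 0; 0 1 2 0; 0 0 1 0; 0 0 0 1]
T2·T1 = [1 0 0 -5; 0 1 2 5; 0 0 1 -2; 0 0 0 1]
T3·…·T1 = [1 0 0 -5; 0 7/25 38/25 -13/25; 0 -24/25 -41/25 -134/25; 0 0 0 1]
T4·…·T1 = [1 0 0 -7; 0 7/25 38/25 -38/25; 0 -24/25 -41/25 -109/25; 0 0 0 1]
T5·…·T1 = [1 0 0 -7; -2 7/25 38/25 312/25; 0 -24/25 -41/25 -109/25; 0 0 0 1]
T6·…·T1 = [1 0 0 -11; -2 7/25 38/25 462/25; 0 -24/25 -41/25 -159/25; 0 0 0 1]
det M = 1; M⁻¹ = [1 0 0 11; -82/25 -41/25 -38/25 -386/25; 48/25 24/25 7/25 129/25; 0 0 0 1]
M⁻¹ · (-11, 1874/125, -193/125)ᵀ = (0, -8/5, -2)ᵀ

p = (0, -8/5, -2)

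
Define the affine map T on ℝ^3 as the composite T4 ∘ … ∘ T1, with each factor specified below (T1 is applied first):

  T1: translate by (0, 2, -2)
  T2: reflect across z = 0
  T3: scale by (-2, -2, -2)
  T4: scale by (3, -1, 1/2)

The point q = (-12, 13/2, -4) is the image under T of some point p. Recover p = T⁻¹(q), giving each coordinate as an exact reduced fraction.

p = (2, 5/4, -2)

T1 = [1 0 0 0; 0 1 0 2; 0 0 1 -2; 0 0 0 1]
T2·T1 = [1 0 0 0; 0 1 0 2; 0 0 -1 2; 0 0 0 1]
T3·…·T1 = [-2 0 0 0; 0 -2 0 -4; 0 0 2 -4; 0 0 0 1]
T4·…·T1 = [-6 0 0 0; 0 2 0 4; 0 0 1 -2; 0 0 0 1]
det M = -12; M⁻¹ = [-1/6 0 0 0; 0 1/2 0 -2; 0 0 1 2; 0 0 0 1]
M⁻¹ · (-12, 13/2, -4)ᵀ = (2, 5/4, -2)ᵀ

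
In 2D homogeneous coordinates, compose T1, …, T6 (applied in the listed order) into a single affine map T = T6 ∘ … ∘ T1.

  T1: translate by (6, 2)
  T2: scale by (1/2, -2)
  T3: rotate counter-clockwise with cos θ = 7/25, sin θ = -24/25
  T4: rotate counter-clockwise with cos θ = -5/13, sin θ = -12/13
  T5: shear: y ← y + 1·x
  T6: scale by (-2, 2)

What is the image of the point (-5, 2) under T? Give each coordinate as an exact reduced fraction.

T1 translate by (6, 2): (-5, 2) → (1, 4)
T2 scale by (1/2, -2): (1, 4) → (1/2, -8)
T3 rotate counter-clockwise with cos θ = 7/25, sin θ = -24/25: (1/2, -8) → (-377/50, -68/25)
T4 rotate counter-clockwise with cos θ = -5/13, sin θ = -12/13: (-377/50, -68/25) → (253/650, 2602/325)
T5 shear: y ← y + 1·x: (253/650, 2602/325) → (253/650, 5457/650)
T6 scale by (-2, 2): (253/650, 5457/650) → (-253/325, 5457/325)

T(p) = (-253/325, 5457/325)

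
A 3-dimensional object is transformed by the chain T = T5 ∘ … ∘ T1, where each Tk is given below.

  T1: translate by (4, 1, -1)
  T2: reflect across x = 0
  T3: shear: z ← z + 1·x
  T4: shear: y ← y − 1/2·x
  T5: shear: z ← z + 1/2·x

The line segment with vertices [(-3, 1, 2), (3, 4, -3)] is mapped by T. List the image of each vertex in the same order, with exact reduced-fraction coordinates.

image vertices: (-1, 5/2, -1/2), (-7, 17/2, -29/2)

T1 translate by (4, 1, -1): (-3, 1, 2) → (1, 2, 1); (3, 4, -3) → (7, 5, -4)
T2 reflect across x = 0: (1, 2, 1) → (-1, 2, 1); (7, 5, -4) → (-7, 5, -4)
T3 shear: z ← z + 1·x: (-1, 2, 1) → (-1, 2, 0); (-7, 5, -4) → (-7, 5, -11)
T4 shear: y ← y − 1/2·x: (-1, 2, 0) → (-1, 5/2, 0); (-7, 5, -11) → (-7, 17/2, -11)
T5 shear: z ← z + 1/2·x: (-1, 5/2, 0) → (-1, 5/2, -1/2); (-7, 17/2, -11) → (-7, 17/2, -29/2)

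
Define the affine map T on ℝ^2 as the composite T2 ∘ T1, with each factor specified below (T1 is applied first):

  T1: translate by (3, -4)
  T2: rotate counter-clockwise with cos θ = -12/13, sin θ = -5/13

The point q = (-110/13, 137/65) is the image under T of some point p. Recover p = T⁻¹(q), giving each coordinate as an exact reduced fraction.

T1 = [1 0 3; 0 1 -4; 0 0 1]
T2·T1 = [-12/13 5/13 -56/13; -5/13 -12/13 33/13; 0 0 1]
det M = 1; M⁻¹ = [-12/13 -5/13 -3; 5/13 -12/13 4; 0 0 1]
M⁻¹ · (-110/13, 137/65)ᵀ = (4, -6/5)ᵀ

p = (4, -6/5)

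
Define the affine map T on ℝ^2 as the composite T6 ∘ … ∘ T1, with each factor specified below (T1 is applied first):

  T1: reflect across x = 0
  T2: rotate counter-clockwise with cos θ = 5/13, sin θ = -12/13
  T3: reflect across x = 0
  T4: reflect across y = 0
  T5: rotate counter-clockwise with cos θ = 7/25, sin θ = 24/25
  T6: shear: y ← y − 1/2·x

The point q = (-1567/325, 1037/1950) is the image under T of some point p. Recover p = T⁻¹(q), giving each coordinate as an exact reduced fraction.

T1 = [-1 0 0; 0 1 0; 0 0 1]
T2·T1 = [-5/13 12/13 0; 12/13 5/13 0; 0 0 1]
T3·…·T1 = [5/13 -12/13 0; 12/13 5/13 0; 0 0 1]
T4·…·T1 = [5/13 -12/13 0; -12/13 -5/13 0; 0 0 1]
T5·…·T1 = [323/325 36/325 0; 36/325 -323/325 0; 0 0 1]
T6·…·T1 = [323/325 36/325 0; -251/650 -341/325 0; 0 0 1]
det M = -1; M⁻¹ = [341/325 36/325 0; -251/650 -323/325 0; 0 0 1]
M⁻¹ · (-1567/325, 1037/1950)ᵀ = (-5, 4/3)ᵀ

p = (-5, 4/3)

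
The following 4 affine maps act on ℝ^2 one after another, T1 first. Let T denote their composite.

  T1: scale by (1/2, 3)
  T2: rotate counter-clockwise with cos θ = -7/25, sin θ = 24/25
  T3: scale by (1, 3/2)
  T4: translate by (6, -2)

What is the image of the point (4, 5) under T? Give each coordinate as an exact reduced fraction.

T1 scale by (1/2, 3): (4, 5) → (2, 15)
T2 rotate counter-clockwise with cos θ = -7/25, sin θ = 24/25: (2, 15) → (-374/25, -57/25)
T3 scale by (1, 3/2): (-374/25, -57/25) → (-374/25, -171/50)
T4 translate by (6, -2): (-374/25, -171/50) → (-224/25, -271/50)

T(p) = (-224/25, -271/50)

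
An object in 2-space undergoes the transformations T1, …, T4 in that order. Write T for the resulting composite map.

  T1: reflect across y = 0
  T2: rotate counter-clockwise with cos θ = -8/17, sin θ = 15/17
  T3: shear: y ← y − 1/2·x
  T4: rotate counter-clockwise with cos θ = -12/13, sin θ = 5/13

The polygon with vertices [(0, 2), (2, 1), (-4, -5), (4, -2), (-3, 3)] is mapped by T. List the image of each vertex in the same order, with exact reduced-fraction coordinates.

image vertices: (-365/221, 138/221), (-361/442, -467/221), (1817/442, 727/221), (369/221, -1210/221), (-1101/442, 1011/221)

T1 reflect across y = 0: (0, 2) → (0, -2); (2, 1) → (2, -1); (-4, -5) → (-4, 5); (4, -2) → (4, 2); (-3, 3) → (-3, -3)
T2 rotate counter-clockwise with cos θ = -8/17, sin θ = 15/17: (0, -2) → (30/17, 16/17); (2, -1) → (-1/17, 38/17); (-4, 5) → (-43/17, -100/17); (4, 2) → (-62/17, 44/17); (-3, -3) → (69/17, -21/17)
T3 shear: y ← y − 1/2·x: (30/17, 16/17) → (30/17, 1/17); (-1/17, 38/17) → (-1/17, 77/34); (-43/17, -100/17) → (-43/17, -157/34); (-62/17, 44/17) → (-62/17, 75/17); (69/17, -21/17) → (69/17, -111/34)
T4 rotate counter-clockwise with cos θ = -12/13, sin θ = 5/13: (30/17, 1/17) → (-365/221, 138/221); (-1/17, 77/34) → (-361/442, -467/221); (-43/17, -157/34) → (1817/442, 727/221); (-62/17, 75/17) → (369/221, -1210/221); (69/17, -111/34) → (-1101/442, 1011/221)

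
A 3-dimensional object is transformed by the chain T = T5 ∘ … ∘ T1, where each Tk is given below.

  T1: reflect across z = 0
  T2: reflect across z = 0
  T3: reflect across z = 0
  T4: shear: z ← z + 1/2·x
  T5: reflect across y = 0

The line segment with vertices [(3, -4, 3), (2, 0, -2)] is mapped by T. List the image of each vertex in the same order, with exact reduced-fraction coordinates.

T1 reflect across z = 0: (3, -4, 3) → (3, -4, -3); (2, 0, -2) → (2, 0, 2)
T2 reflect across z = 0: (3, -4, -3) → (3, -4, 3); (2, 0, 2) → (2, 0, -2)
T3 reflect across z = 0: (3, -4, 3) → (3, -4, -3); (2, 0, -2) → (2, 0, 2)
T4 shear: z ← z + 1/2·x: (3, -4, -3) → (3, -4, -3/2); (2, 0, 2) → (2, 0, 3)
T5 reflect across y = 0: (3, -4, -3/2) → (3, 4, -3/2); (2, 0, 3) → (2, 0, 3)

image vertices: (3, 4, -3/2), (2, 0, 3)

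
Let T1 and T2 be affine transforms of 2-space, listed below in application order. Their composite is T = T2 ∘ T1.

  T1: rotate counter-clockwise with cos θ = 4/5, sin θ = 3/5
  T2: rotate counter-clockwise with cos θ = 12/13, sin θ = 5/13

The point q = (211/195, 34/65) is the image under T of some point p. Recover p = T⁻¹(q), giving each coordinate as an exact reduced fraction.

p = (1, -2/3)

T1 = [4/5 -3/5 0; 3/5 4/5 0; 0 0 1]
T2·T1 = [33/65 -56/65 0; 56/65 33/65 0; 0 0 1]
det M = 1; M⁻¹ = [33/65 56/65 0; -56/65 33/65 0; 0 0 1]
M⁻¹ · (211/195, 34/65)ᵀ = (1, -2/3)ᵀ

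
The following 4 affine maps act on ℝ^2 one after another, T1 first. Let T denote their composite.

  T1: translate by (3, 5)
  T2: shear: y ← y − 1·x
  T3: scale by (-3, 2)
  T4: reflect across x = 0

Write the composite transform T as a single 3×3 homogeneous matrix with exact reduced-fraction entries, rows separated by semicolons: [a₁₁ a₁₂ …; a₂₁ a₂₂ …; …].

T1 = [1 0 3; 0 1 5; 0 0 1]
T2·T1 = [1 0 3; -1 1 2; 0 0 1]
T3·…·T1 = [-3 0 -9; -2 2 4; 0 0 1]
T4·…·T1 = [3 0 9; -2 2 4; 0 0 1]

T = [3 0 9; -2 2 4; 0 0 1]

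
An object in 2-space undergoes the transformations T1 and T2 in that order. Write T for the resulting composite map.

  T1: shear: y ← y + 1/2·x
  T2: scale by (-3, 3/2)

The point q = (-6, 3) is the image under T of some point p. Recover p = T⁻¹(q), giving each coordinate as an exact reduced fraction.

p = (2, 1)

T1 = [1 0 0; 1/2 1 0; 0 0 1]
T2·T1 = [-3 0 0; 3/4 3/2 0; 0 0 1]
det M = -9/2; M⁻¹ = [-1/3 0 0; 1/6 2/3 0; 0 0 1]
M⁻¹ · (-6, 3)ᵀ = (2, 1)ᵀ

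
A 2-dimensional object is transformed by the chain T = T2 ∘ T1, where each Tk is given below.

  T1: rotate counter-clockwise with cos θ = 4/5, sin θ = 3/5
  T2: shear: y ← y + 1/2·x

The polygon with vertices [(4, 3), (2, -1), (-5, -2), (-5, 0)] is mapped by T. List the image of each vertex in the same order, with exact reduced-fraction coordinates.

T1 rotate counter-clockwise with cos θ = 4/5, sin θ = 3/5: (4, 3) → (7/5, 24/5); (2, -1) → (11/5, 2/5); (-5, -2) → (-14/5, -23/5); (-5, 0) → (-4, -3)
T2 shear: y ← y + 1/2·x: (7/5, 24/5) → (7/5, 11/2); (11/5, 2/5) → (11/5, 3/2); (-14/5, -23/5) → (-14/5, -6); (-4, -3) → (-4, -5)

image vertices: (7/5, 11/2), (11/5, 3/2), (-14/5, -6), (-4, -5)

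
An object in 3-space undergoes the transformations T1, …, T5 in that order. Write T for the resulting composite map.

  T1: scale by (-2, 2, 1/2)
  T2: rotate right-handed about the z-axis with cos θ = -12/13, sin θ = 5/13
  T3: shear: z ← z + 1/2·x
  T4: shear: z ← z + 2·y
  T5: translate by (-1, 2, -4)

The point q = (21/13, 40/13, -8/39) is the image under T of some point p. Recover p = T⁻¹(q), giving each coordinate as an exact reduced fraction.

p = (1, -1, 2/3)

T1 = [-2 0 0 0; 0 2 0 0; 0 0 1/2 0; 0 0 0 1]
T2·T1 = [24/13 -10/13 0 0; -10/13 -24/13 0 0; 0 0 1/2 0; 0 0 0 1]
T3·…·T1 = [24/13 -10/13 0 0; -10/13 -24/13 0 0; 12/13 -5/13 1/2 0; 0 0 0 1]
T4·…·T1 = [24/13 -10/13 0 0; -10/13 -24/13 0 0; -8/13 -53/13 1/2 0; 0 0 0 1]
T5·…·T1 = [24/13 -10/13 0 -1; -10/13 -24/13 0 2; -8/13 -53/13 1/2 -4; 0 0 0 1]
det M = -2; M⁻¹ = [6/13 -5/26 0 11/13; -5/26 -6/13 0 19/26; -1 -4 2 15; 0 0 0 1]
M⁻¹ · (21/13, 40/13, -8/39)ᵀ = (1, -1, 2/3)ᵀ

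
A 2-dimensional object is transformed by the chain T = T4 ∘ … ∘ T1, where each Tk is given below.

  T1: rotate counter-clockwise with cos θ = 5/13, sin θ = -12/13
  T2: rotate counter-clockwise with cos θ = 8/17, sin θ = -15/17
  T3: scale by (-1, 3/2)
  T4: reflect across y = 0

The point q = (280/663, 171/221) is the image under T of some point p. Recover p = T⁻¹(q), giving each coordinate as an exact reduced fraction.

T1 = [5/13 12/13 0; -12/13 5/13 0; 0 0 1]
T2·T1 = [-140/221 171/221 0; -171/221 -140/221 0; 0 0 1]
T3·…·T1 = [140/221 -171/221 0; -513/442 -210/221 0; 0 0 1]
T4·…·T1 = [140/221 -171/221 0; 513/442 210/221 0; 0 0 1]
det M = 3/2; M⁻¹ = [140/221 114/221 0; -171/221 280/663 0; 0 0 1]
M⁻¹ · (280/663, 171/221)ᵀ = (2/3, 0)ᵀ

p = (2/3, 0)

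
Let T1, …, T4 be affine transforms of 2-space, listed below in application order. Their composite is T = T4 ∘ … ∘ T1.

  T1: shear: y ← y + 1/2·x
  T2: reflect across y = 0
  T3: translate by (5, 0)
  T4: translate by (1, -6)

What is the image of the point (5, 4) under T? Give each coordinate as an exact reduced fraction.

T(p) = (11, -25/2)

T1 shear: y ← y + 1/2·x: (5, 4) → (5, 13/2)
T2 reflect across y = 0: (5, 13/2) → (5, -13/2)
T3 translate by (5, 0): (5, -13/2) → (10, -13/2)
T4 translate by (1, -6): (10, -13/2) → (11, -25/2)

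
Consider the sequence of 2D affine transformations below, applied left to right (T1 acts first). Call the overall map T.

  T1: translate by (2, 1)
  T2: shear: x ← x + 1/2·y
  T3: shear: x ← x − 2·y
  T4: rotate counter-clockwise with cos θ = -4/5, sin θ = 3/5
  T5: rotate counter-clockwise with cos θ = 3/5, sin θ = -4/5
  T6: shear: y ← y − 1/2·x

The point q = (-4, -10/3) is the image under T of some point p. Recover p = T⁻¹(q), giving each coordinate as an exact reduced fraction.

T1 = [1 0 2; 0 1 1; 0 0 1]
T2·T1 = [1 1/2 5/2; 0 1 1; 0 0 1]
T3·…·T1 = [1 -3/2 1/2; 0 1 1; 0 0 1]
T4·…·T1 = [-4/5 3/5 -1; 3/5 -17/10 -1/2; 0 0 1]
T5·…·T1 = [0 -1 -1; 1 -3/2 1/2; 0 0 1]
T6·…·T1 = [0 -1 -1; 1 -1 1; 0 0 1]
det M = 1; M⁻¹ = [-1 1 -2; -1 0 -1; 0 0 1]
M⁻¹ · (-4, -10/3)ᵀ = (-4/3, 3)ᵀ

p = (-4/3, 3)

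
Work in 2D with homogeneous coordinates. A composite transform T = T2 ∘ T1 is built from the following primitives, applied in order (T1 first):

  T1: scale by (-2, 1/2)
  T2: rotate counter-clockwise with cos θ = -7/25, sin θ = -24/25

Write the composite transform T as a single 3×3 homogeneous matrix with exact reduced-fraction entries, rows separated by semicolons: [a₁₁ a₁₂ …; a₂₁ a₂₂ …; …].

T = [14/25 12/25 0; 48/25 -7/50 0; 0 0 1]

T1 = [-2 0 0; 0 1/2 0; 0 0 1]
T2·T1 = [14/25 12/25 0; 48/25 -7/50 0; 0 0 1]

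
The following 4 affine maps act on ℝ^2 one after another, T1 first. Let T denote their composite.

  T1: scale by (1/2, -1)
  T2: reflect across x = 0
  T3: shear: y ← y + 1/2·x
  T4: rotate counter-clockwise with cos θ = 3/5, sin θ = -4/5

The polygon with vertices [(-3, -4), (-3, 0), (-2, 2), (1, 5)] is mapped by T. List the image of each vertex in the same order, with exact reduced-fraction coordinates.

T1 scale by (1/2, -1): (-3, -4) → (-3/2, 4); (-3, 0) → (-3/2, 0); (-2, 2) → (-1, -2); (1, 5) → (1/2, -5)
T2 reflect across x = 0: (-3/2, 4) → (3/2, 4); (-3/2, 0) → (3/2, 0); (-1, -2) → (1, -2); (1/2, -5) → (-1/2, -5)
T3 shear: y ← y + 1/2·x: (3/2, 4) → (3/2, 19/4); (3/2, 0) → (3/2, 3/4); (1, -2) → (1, -3/2); (-1/2, -5) → (-1/2, -21/4)
T4 rotate counter-clockwise with cos θ = 3/5, sin θ = -4/5: (3/2, 19/4) → (47/10, 33/20); (3/2, 3/4) → (3/2, -3/4); (1, -3/2) → (-3/5, -17/10); (-1/2, -21/4) → (-9/2, -11/4)

image vertices: (47/10, 33/20), (3/2, -3/4), (-3/5, -17/10), (-9/2, -11/4)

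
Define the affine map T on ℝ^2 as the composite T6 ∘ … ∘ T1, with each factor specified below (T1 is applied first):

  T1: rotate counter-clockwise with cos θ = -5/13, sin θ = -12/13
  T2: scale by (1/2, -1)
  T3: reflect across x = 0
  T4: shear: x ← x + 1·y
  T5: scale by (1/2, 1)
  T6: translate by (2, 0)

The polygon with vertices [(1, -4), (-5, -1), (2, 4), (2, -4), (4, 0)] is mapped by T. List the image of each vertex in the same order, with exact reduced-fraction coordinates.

image vertices: (141/52, -8/13), (-3/4, -5), (77/26, 44/13), (85/26, 4/13), (55/13, 48/13)

T1 rotate counter-clockwise with cos θ = -5/13, sin θ = -12/13: (1, -4) → (-53/13, 8/13); (-5, -1) → (1, 5); (2, 4) → (38/13, -44/13); (2, -4) → (-58/13, -4/13); (4, 0) → (-20/13, -48/13)
T2 scale by (1/2, -1): (-53/13, 8/13) → (-53/26, -8/13); (1, 5) → (1/2, -5); (38/13, -44/13) → (19/13, 44/13); (-58/13, -4/13) → (-29/13, 4/13); (-20/13, -48/13) → (-10/13, 48/13)
T3 reflect across x = 0: (-53/26, -8/13) → (53/26, -8/13); (1/2, -5) → (-1/2, -5); (19/13, 44/13) → (-19/13, 44/13); (-29/13, 4/13) → (29/13, 4/13); (-10/13, 48/13) → (10/13, 48/13)
T4 shear: x ← x + 1·y: (53/26, -8/13) → (37/26, -8/13); (-1/2, -5) → (-11/2, -5); (-19/13, 44/13) → (25/13, 44/13); (29/13, 4/13) → (33/13, 4/13); (10/13, 48/13) → (58/13, 48/13)
T5 scale by (1/2, 1): (37/26, -8/13) → (37/52, -8/13); (-11/2, -5) → (-11/4, -5); (25/13, 44/13) → (25/26, 44/13); (33/13, 4/13) → (33/26, 4/13); (58/13, 48/13) → (29/13, 48/13)
T6 translate by (2, 0): (37/52, -8/13) → (141/52, -8/13); (-11/4, -5) → (-3/4, -5); (25/26, 44/13) → (77/26, 44/13); (33/26, 4/13) → (85/26, 4/13); (29/13, 48/13) → (55/13, 48/13)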